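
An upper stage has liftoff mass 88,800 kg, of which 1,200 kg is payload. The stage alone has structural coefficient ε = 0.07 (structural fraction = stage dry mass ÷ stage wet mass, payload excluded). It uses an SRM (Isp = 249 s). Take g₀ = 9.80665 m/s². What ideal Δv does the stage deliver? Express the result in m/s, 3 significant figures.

Stage wet mass = m₀ − payload = 88,800 − 1,200 = 87,600 kg.
Stage dry mass = ε × stage wet mass = 0.07 × 87,600 = 6,132 kg.
Burnout mass m_f = stage dry + payload = 6,132 + 1,200 = 7,332 kg.
v_e = Isp · g₀ = 249 × 9.80665 = 2441.9 m/s.
Using Δv = v_e ln(m₀/m_f): Δv = v_e · ln(88,800/7,332) = 2441.9 × ln(12.11) = 2441.9 × 2.4941 ≈ 6090 m/s.

Δv ≈ 6090 m/s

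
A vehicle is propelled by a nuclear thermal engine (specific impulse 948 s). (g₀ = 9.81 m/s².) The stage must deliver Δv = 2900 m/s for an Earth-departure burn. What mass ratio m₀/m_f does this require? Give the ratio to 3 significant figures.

v_e = Isp · g₀ = 948 × 9.81 = 9299.9 m/s.
Rocket equation: m₀/m_f = exp(Δv / v_e) = exp(2900 / 9299.9) = exp(0.3118) = 1.3659.

mass ratio ≈ 1.37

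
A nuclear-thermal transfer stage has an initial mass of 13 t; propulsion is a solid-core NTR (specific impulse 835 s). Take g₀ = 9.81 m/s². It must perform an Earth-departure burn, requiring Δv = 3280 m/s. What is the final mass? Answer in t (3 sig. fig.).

v_e = Isp · g₀ = 835 × 9.81 = 8191.4 m/s.
m₀/m_f = exp(Δv / v_e) = exp(3280 / 8191.4) = exp(0.4004) = 1.4925.
m_f = m₀ / 1.4925 = 13 / 1.4925 = 8.71022 t.

final mass ≈ 8.71 t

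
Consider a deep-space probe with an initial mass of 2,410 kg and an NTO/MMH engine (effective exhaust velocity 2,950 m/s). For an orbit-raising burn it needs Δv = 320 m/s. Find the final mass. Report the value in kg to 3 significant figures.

final mass ≈ 2160 kg

By the Tsiolkovsky rocket equation, m₀/m_f = exp(Δv / v_e) = exp(320 / 2950.0) = exp(0.1085) = 1.1146.
m_f = m₀ / 1.1146 = 2,410 / 1.1146 = 2,162.21 kg.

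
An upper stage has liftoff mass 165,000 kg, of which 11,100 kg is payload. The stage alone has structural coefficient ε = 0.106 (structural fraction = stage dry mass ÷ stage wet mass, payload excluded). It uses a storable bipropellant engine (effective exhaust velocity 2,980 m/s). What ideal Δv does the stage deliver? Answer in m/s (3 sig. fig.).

Δv ≈ 5350 m/s

Stage wet mass = m₀ − payload = 165,000 − 11,100 = 153,900 kg.
Stage dry mass = ε × stage wet mass = 0.106 × 153,900 = 16,313.4 kg.
Burnout mass m_f = stage dry + payload = 16,313.4 + 11,100 = 27,413.4 kg.
Using Δv = v_e ln(m₀/m_f): Δv = v_e · ln(165,000/27,413.4) = 2980.0 × ln(6.019) = 2980.0 × 1.7949 ≈ 5349 m/s.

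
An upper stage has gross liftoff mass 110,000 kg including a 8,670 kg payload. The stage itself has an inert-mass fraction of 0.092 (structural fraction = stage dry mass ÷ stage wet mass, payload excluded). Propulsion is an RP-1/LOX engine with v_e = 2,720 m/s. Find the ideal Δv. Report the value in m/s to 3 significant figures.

Δv ≈ 4920 m/s

Stage wet mass = m₀ − payload = 110,000 − 8,670 = 101,330 kg.
Stage dry mass = ε × stage wet mass = 0.092 × 101,330 = 9,322.36 kg.
Burnout mass m_f = stage dry + payload = 9,322.36 + 8,670 = 17,992.36 kg.
From the ideal rocket equation, Δv = v_e · ln(110,000/17,992.36) = 2720.0 × ln(6.114) = 2720.0 × 1.8105 ≈ 4925 m/s.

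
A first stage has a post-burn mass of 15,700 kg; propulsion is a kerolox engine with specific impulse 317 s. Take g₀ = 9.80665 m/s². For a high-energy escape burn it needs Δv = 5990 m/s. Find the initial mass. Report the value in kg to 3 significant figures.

initial mass ≈ 108000 kg

v_e = Isp · g₀ = 317 × 9.80665 = 3108.7 m/s.
Rocket equation: m₀/m_f = exp(Δv / v_e) = exp(5990 / 3108.7) = exp(1.9268) = 6.8678.
m₀ = m_f × 6.8678 = 15,700 × 6.8678 = 107,824 kg.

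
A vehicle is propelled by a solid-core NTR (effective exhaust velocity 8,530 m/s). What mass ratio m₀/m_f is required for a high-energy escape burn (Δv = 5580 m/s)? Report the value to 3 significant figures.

Rocket equation: m₀/m_f = exp(Δv / v_e) = exp(5580 / 8530.0) = exp(0.6542) = 1.9235.

mass ratio ≈ 1.92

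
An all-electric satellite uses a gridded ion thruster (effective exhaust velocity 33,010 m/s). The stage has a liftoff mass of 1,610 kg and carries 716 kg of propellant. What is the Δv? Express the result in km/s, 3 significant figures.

m_f = m₀ − m_prop = 1,610 − 716 = 894 kg.
Rocket equation: Δv = v_e · ln(m₀/m_f) = 33010.0 × ln(1.801) = 33010.0 × 0.5883 ≈ 19419.2 m/s.

Δv ≈ 19.4 km/s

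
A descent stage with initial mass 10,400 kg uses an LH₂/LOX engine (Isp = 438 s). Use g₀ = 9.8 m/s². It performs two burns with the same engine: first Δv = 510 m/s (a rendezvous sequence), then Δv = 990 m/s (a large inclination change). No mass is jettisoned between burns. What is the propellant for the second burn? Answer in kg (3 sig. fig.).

v_e = Isp · g₀ = 438 × 9.8 = 4292.4 m/s.
After the first burn: m = 10400 × exp(−510/4292.4) = 10400 × 0.88797 = 9,234.89 kg.
After the second burn: m = 9,234.89 × exp(−990/4292.4) = 9,234.89 × 0.79403 = 7,332.78 kg.
Second-burn propellant = 9,234.89 − 7,332.78 = 1,902.11 kg.

propellant for the second burn ≈ 1900 kg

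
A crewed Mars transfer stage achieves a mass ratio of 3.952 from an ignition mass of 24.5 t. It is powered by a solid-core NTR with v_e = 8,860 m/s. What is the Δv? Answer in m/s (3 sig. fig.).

By the Tsiolkovsky rocket equation, Δv = v_e · ln(3.952) = 8860.0 × 1.3742 ≈ 12175.6 m/s.

Δv ≈ 12200 m/s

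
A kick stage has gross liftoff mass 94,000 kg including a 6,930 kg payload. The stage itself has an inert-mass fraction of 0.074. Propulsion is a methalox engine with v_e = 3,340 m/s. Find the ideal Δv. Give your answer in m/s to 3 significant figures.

Δv ≈ 6510 m/s

Stage wet mass = m₀ − payload = 94,000 − 6,930 = 87,070 kg.
Stage dry mass = ε × stage wet mass = 0.074 × 87,070 = 6,443.18 kg.
Burnout mass m_f = stage dry + payload = 6,443.18 + 6,930 = 13,373.18 kg.
Δv = v_e · ln(94,000/13,373.18) = 3340.0 × ln(7.029) = 3340.0 × 1.9500 ≈ 6513 m/s.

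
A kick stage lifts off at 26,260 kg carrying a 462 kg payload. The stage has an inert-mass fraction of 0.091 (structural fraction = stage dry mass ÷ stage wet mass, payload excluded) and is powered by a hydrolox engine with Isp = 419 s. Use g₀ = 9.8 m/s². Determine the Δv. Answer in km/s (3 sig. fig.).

Δv ≈ 9.18 km/s

Stage wet mass = m₀ − payload = 26,260 − 462 = 25,798 kg.
Stage dry mass = ε × stage wet mass = 0.091 × 25,798 = 2,347.62 kg.
Burnout mass m_f = stage dry + payload = 2,347.62 + 462 = 2,809.62 kg.
v_e = Isp · g₀ = 419 × 9.8 = 4106.2 m/s.
Using Δv = v_e ln(m₀/m_f): Δv = v_e · ln(26,260/2,809.62) = 4106.2 × ln(9.346) = 4106.2 × 2.2350 ≈ 9177 m/s.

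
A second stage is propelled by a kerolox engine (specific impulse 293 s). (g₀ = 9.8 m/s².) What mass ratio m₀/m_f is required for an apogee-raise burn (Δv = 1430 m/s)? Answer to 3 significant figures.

v_e = Isp · g₀ = 293 × 9.8 = 2871.4 m/s.
m₀/m_f = exp(Δv / v_e) = exp(1430 / 2871.4) = exp(0.4980) = 1.6455.

mass ratio ≈ 1.65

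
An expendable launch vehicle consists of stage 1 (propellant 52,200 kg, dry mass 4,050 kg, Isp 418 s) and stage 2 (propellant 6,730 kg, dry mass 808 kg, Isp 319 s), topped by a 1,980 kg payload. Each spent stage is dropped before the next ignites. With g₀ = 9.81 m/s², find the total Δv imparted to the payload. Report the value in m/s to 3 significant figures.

Δv ≈ 10300 m/s

Ignition mass of stage 1 = 52,200+4,050 + 6,730+808 + 1,980 = 65,768 kg.
Stage 1: m₀ = 65,768 kg, m_f = 65,768 − 52,200 = 13,568 kg; Δv = 418×9.81×ln(4.847) = 4100.6×1.5784 ≈ 6472 m/s.
Stage 2: m₀ = 9,518 kg, m_f = 9,518 − 6,730 = 2,788 kg; Δv = 319×9.81×ln(3.414) = 3129.4×1.2279 ≈ 3842 m/s.
Total Δv = 6472 + 3842 = 10314 m/s.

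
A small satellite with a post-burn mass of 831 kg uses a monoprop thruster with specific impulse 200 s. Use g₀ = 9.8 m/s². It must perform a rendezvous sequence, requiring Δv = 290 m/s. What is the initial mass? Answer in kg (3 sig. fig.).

v_e = Isp · g₀ = 200 × 9.8 = 1960.0 m/s.
Rocket equation: m₀/m_f = exp(Δv / v_e) = exp(290 / 1960.0) = exp(0.1480) = 1.1595.
m₀ = m_f × 1.1595 = 831 × 1.1595 = 963.545 kg.

initial mass ≈ 964 kg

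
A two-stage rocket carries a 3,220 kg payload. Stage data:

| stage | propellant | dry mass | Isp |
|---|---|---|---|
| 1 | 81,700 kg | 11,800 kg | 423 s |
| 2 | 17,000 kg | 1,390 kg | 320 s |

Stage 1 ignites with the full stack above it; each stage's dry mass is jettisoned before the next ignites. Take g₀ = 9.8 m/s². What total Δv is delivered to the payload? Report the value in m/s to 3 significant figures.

Δv ≈ 9970 m/s

Ignition mass of stage 1 = 81,700+11,800 + 17,000+1,390 + 3,220 = 115,110 kg.
Stage 1: m₀ = 115,110 kg, m_f = 115,110 − 81,700 = 33,410 kg; Δv = 423×9.8×ln(3.445) = 4145.4×1.2370 ≈ 5128 m/s.
Stage 2: m₀ = 21,610 kg, m_f = 21,610 − 17,000 = 4,610 kg; Δv = 320×9.8×ln(4.688) = 3136.0×1.5449 ≈ 4845 m/s.
Total Δv = 5128 + 4845 = 9973 m/s.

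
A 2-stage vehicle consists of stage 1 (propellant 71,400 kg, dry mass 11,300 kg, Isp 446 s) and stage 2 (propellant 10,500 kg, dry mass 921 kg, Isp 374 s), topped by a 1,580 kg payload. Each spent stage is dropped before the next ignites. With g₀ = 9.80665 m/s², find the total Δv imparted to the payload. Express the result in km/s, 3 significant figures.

Ignition mass of stage 1 = 71,400+11,300 + 10,500+921 + 1,580 = 95,701 kg.
Stage 1: m₀ = 95,701 kg, m_f = 95,701 − 71,400 = 24,301 kg; Δv = 446×9.80665×ln(3.938) = 4373.8×1.3707 ≈ 5995 m/s.
Stage 2: m₀ = 13,001 kg, m_f = 13,001 − 10,500 = 2,501 kg; Δv = 374×9.80665×ln(5.198) = 3667.7×1.6483 ≈ 6046 m/s.
Total Δv = 5995 + 6046 = 12041 m/s.

Δv ≈ 12.0 km/s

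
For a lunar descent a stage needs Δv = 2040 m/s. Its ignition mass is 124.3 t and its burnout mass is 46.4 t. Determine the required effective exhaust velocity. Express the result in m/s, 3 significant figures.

ln(m₀/m_f) = ln(124300/46400) = ln(2.679) = 0.9854.
From the ideal rocket equation, v_e = Δv / ln(m₀/m_f) = 2040 / 0.9854 = 2070.2 m/s.

v_e ≈ 2070 m/s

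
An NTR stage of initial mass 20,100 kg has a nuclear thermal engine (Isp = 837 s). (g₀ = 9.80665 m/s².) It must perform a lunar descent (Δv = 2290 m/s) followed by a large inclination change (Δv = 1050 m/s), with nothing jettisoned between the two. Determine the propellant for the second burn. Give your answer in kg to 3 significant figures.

v_e = Isp · g₀ = 837 × 9.80665 = 8208.2 m/s.
After the first burn: m = 20100 × exp(−2290/8208.2) = 20100 × 0.75655 = 15,206.7 kg.
After the second burn: m = 15,206.7 × exp(−1050/8208.2) = 15,206.7 × 0.87992 = 13,380.7 kg.
Second-burn propellant = 15,206.7 − 13,380.7 = 1,826 kg.

propellant for the second burn ≈ 1830 kg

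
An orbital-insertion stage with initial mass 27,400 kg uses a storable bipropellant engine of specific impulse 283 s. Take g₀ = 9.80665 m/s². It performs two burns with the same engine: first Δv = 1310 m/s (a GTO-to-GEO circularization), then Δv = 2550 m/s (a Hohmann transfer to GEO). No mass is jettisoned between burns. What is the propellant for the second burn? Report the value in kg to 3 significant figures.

v_e = Isp · g₀ = 283 × 9.80665 = 2775.3 m/s.
After the first burn: m = 27400 × exp(−1310/2775.3) = 27400 × 0.62374 = 17,090.5 kg.
After the second burn: m = 17,090.5 × exp(−2550/2775.3) = 17,090.5 × 0.39899 = 6,818.94 kg.
Second-burn propellant = 17,090.5 − 6,818.94 = 10,271.56 kg.

propellant for the second burn ≈ 10300 kg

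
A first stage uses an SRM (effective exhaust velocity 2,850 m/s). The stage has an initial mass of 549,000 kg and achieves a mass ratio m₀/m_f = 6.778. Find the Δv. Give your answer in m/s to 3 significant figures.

Δv = v_e · ln(6.778) = 2850.0 × 1.9137 ≈ 5454.0 m/s.

Δv ≈ 5450 m/s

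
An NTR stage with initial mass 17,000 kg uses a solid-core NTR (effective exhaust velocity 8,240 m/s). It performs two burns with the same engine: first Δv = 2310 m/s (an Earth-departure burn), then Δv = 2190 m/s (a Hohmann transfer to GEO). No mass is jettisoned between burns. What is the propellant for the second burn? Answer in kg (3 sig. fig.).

After the first burn: m = 17000 × exp(−2310/8240.0) = 17000 × 0.75553 = 12,844 kg.
After the second burn: m = 12,844 × exp(−2190/8240.0) = 12,844 × 0.76661 = 9,846.34 kg.
Second-burn propellant = 12,844 − 9,846.34 = 2,997.66 kg.

propellant for the second burn ≈ 3000 kg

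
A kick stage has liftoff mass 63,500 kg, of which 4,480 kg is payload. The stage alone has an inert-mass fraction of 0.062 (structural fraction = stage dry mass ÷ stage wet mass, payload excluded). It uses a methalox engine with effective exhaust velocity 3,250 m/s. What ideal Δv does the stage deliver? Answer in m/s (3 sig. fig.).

Stage wet mass = m₀ − payload = 63,500 − 4,480 = 59,020 kg.
Stage dry mass = ε × stage wet mass = 0.062 × 59,020 = 3,659.24 kg.
Burnout mass m_f = stage dry + payload = 3,659.24 + 4,480 = 8,139.24 kg.
Δv = v_e · ln(63,500/8,139.24) = 3250.0 × ln(7.802) = 3250.0 × 2.0543 ≈ 6677 m/s.

Δv ≈ 6680 m/s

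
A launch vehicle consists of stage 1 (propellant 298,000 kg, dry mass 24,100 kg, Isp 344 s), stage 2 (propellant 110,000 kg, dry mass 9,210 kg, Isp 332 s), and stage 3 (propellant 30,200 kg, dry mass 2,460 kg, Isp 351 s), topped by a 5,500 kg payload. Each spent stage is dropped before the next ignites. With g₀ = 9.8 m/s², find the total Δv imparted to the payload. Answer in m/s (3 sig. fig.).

Δv ≈ 12600 m/s

Ignition mass of stage 1 = 298,000+24,100 + 110,000+9,210 + 30,200+2,460 + 5,500 = 479,470 kg.
Stage 1: m₀ = 479,470 kg, m_f = 479,470 − 298,000 = 181,470 kg; Δv = 344×9.8×ln(2.642) = 3371.2×0.9716 ≈ 3275 m/s.
Stage 2: m₀ = 157,370 kg, m_f = 157,370 − 110,000 = 47,370 kg; Δv = 332×9.8×ln(3.322) = 3253.6×1.2006 ≈ 3906 m/s.
Stage 3: m₀ = 38,160 kg, m_f = 38,160 − 30,200 = 7,960 kg; Δv = 351×9.8×ln(4.794) = 3439.8×1.5674 ≈ 5391 m/s.
Total Δv = 3275 + 3906 + 5391 = 12572 m/s.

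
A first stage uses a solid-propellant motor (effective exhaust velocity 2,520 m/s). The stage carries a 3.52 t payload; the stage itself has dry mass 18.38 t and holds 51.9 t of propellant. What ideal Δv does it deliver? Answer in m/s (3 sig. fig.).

Δv ≈ 3060 m/s

m₀ = payload + dry + propellant = 3.52 + 18.38 + 51.9 = 73.8 t.
m_f = payload + dry = 3.52 + 18.38 = 21.9 t.
Rocket equation: Δv = v_e · ln(m₀/m_f) = 2520.0 × ln(3.37) = 2520.0 × 1.2149 ≈ 3061.5 m/s.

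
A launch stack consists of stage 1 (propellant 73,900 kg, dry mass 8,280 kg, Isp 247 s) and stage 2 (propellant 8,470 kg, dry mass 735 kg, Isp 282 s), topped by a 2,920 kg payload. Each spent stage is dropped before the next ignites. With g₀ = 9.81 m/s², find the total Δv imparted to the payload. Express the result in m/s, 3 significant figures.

Ignition mass of stage 1 = 73,900+8,280 + 8,470+735 + 2,920 = 94,305 kg.
Stage 1: m₀ = 94,305 kg, m_f = 94,305 − 73,900 = 20,405 kg; Δv = 247×9.81×ln(4.622) = 2423.1×1.5308 ≈ 3709 m/s.
Stage 2: m₀ = 12,125 kg, m_f = 12,125 − 8,470 = 3,655 kg; Δv = 282×9.81×ln(3.317) = 2766.4×1.1992 ≈ 3317 m/s.
Total Δv = 3709 + 3317 = 7026 m/s.

Δv ≈ 7030 m/s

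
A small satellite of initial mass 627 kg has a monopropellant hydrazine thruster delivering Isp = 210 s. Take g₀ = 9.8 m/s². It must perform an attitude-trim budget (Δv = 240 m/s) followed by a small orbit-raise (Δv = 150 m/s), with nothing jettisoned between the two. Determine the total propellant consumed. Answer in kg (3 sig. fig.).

total propellant consumed ≈ 108 kg

v_e = Isp · g₀ = 210 × 9.8 = 2058.0 m/s.
After the first burn: m = 627 × exp(−240/2058.0) = 627 × 0.88993 = 557.986 kg.
After the second burn: m = 557.986 × exp(−150/2058.0) = 557.986 × 0.92971 = 518.765 kg.
Total propellant = m₀ − m_final = 627 − 518.765 = 108.235 kg.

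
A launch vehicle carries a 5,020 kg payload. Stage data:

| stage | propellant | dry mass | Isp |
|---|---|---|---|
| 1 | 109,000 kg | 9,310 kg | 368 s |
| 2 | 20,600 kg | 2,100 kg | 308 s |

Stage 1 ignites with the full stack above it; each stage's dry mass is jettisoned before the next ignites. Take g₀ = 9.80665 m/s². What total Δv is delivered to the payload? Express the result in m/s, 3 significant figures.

Δv ≈ 9060 m/s

Ignition mass of stage 1 = 109,000+9,310 + 20,600+2,100 + 5,020 = 146,030 kg.
Stage 1: m₀ = 146,030 kg, m_f = 146,030 − 109,000 = 37,030 kg; Δv = 368×9.80665×ln(3.944) = 3608.8×1.3721 ≈ 4952 m/s.
Stage 2: m₀ = 27,720 kg, m_f = 27,720 − 20,600 = 7,120 kg; Δv = 308×9.80665×ln(3.893) = 3020.4×1.3592 ≈ 4106 m/s.
Total Δv = 4952 + 4106 = 9058 m/s.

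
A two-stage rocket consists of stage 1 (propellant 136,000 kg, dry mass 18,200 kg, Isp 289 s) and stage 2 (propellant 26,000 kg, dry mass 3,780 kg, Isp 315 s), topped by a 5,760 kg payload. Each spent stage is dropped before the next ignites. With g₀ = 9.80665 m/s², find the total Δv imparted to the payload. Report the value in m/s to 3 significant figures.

Ignition mass of stage 1 = 136,000+18,200 + 26,000+3,780 + 5,760 = 189,740 kg.
Stage 1: m₀ = 189,740 kg, m_f = 189,740 − 136,000 = 53,740 kg; Δv = 289×9.80665×ln(3.531) = 2834.1×1.2615 ≈ 3575 m/s.
Stage 2: m₀ = 35,540 kg, m_f = 35,540 − 26,000 = 9,540 kg; Δv = 315×9.80665×ln(3.725) = 3089.1×1.3152 ≈ 4063 m/s.
Total Δv = 3575 + 4063 = 7638 m/s.

Δv ≈ 7640 m/s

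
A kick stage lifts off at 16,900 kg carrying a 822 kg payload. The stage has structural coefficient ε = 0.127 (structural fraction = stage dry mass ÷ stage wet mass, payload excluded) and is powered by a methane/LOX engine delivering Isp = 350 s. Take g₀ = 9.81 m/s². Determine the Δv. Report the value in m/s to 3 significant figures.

Stage wet mass = m₀ − payload = 16,900 − 822 = 16,078 kg.
Stage dry mass = ε × stage wet mass = 0.127 × 16,078 = 2,041.91 kg.
Burnout mass m_f = stage dry + payload = 2,041.91 + 822 = 2,863.91 kg.
v_e = Isp · g₀ = 350 × 9.81 = 3433.5 m/s.
Rocket equation: Δv = v_e · ln(16,900/2,863.91) = 3433.5 × ln(5.901) = 3433.5 × 1.7751 ≈ 6095 m/s.

Δv ≈ 6090 m/s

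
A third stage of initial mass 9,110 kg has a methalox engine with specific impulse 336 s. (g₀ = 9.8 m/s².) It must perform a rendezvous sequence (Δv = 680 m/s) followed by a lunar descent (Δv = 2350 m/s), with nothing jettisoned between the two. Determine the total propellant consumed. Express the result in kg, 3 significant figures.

v_e = Isp · g₀ = 336 × 9.8 = 3292.8 m/s.
After the first burn: m = 9110 × exp(−680/3292.8) = 9110 × 0.81342 = 7,410.26 kg.
After the second burn: m = 7,410.26 × exp(−2350/3292.8) = 7,410.26 × 0.48984 = 3,629.84 kg.
Total propellant = m₀ − m_final = 9110 − 3,629.84 = 5,480.16 kg.

total propellant consumed ≈ 5480 kg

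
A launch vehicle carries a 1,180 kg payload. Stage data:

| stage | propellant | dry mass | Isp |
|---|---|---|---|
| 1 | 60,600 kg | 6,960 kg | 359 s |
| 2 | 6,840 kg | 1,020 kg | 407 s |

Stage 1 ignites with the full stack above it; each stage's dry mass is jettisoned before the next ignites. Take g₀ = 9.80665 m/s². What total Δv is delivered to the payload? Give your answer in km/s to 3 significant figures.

Ignition mass of stage 1 = 60,600+6,960 + 6,840+1,020 + 1,180 = 76,600 kg.
Stage 1: m₀ = 76,600 kg, m_f = 76,600 − 60,600 = 16,000 kg; Δv = 359×9.80665×ln(4.787) = 3520.6×1.5660 ≈ 5513 m/s.
Stage 2: m₀ = 9,040 kg, m_f = 9,040 − 6,840 = 2,200 kg; Δv = 407×9.80665×ln(4.109) = 3991.3×1.4132 ≈ 5641 m/s.
Total Δv = 5513 + 5641 = 11154 m/s.

Δv ≈ 11.2 km/s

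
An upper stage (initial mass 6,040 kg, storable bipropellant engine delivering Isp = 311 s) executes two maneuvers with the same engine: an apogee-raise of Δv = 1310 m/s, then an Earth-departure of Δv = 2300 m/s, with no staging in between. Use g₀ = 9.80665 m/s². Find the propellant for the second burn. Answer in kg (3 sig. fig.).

v_e = Isp · g₀ = 311 × 9.80665 = 3049.9 m/s.
After the first burn: m = 6040 × exp(−1310/3049.9) = 6040 × 0.65082 = 3,930.95 kg.
After the second burn: m = 3,930.95 × exp(−2300/3049.9) = 3,930.95 × 0.47042 = 1,849.2 kg.
Second-burn propellant = 3,930.95 − 1,849.2 = 2,081.75 kg.

propellant for the second burn ≈ 2080 kg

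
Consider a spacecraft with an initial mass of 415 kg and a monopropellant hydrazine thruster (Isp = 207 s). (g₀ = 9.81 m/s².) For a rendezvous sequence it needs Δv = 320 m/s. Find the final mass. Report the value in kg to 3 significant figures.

v_e = Isp · g₀ = 207 × 9.81 = 2030.7 m/s.
m₀/m_f = exp(Δv / v_e) = exp(320 / 2030.7) = exp(0.1576) = 1.1707.
m_f = m₀ / 1.1707 = 415 / 1.1707 = 354.489 kg.

final mass ≈ 354 kg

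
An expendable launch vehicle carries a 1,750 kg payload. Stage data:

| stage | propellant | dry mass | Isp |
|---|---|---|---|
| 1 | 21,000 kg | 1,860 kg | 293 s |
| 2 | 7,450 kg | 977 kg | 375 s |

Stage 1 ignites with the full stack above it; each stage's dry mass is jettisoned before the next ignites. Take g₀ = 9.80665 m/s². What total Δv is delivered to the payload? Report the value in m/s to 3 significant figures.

Ignition mass of stage 1 = 21,000+1,860 + 7,450+977 + 1,750 = 33,037 kg.
Stage 1: m₀ = 33,037 kg, m_f = 33,037 − 21,000 = 12,037 kg; Δv = 293×9.80665×ln(2.745) = 2873.3×1.0096 ≈ 2901 m/s.
Stage 2: m₀ = 10,177 kg, m_f = 10,177 − 7,450 = 2,727 kg; Δv = 375×9.80665×ln(3.732) = 3677.5×1.3169 ≈ 4843 m/s.
Total Δv = 2901 + 4843 = 7744 m/s.

Δv ≈ 7740 m/s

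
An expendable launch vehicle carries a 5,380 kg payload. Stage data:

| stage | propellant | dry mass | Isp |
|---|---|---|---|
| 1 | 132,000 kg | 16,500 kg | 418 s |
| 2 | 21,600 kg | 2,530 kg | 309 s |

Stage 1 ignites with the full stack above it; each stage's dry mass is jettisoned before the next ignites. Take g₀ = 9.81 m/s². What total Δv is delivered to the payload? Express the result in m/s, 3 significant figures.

Δv ≈ 9540 m/s

Ignition mass of stage 1 = 132,000+16,500 + 21,600+2,530 + 5,380 = 178,010 kg.
Stage 1: m₀ = 178,010 kg, m_f = 178,010 − 132,000 = 46,010 kg; Δv = 418×9.81×ln(3.869) = 4100.6×1.3530 ≈ 5548 m/s.
Stage 2: m₀ = 29,510 kg, m_f = 29,510 − 21,600 = 7,910 kg; Δv = 309×9.81×ln(3.731) = 3031.3×1.3166 ≈ 3991 m/s.
Total Δv = 5548 + 3991 = 9539 m/s.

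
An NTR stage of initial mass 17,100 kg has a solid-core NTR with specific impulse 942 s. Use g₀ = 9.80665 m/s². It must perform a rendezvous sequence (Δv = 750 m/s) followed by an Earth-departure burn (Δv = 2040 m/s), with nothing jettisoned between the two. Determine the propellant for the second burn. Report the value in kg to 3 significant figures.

propellant for the second burn ≈ 3120 kg

v_e = Isp · g₀ = 942 × 9.80665 = 9237.9 m/s.
After the first burn: m = 17100 × exp(−750/9237.9) = 17100 × 0.92202 = 15,766.5 kg.
After the second burn: m = 15,766.5 × exp(−2040/9237.9) = 15,766.5 × 0.80185 = 12,642.4 kg.
Second-burn propellant = 15,766.5 − 12,642.4 = 3,124.1 kg.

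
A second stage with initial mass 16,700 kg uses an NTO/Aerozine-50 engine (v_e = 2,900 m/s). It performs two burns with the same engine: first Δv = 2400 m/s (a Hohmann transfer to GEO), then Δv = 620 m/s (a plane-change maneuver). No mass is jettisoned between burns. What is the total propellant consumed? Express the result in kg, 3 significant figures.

total propellant consumed ≈ 10800 kg

After the first burn: m = 16700 × exp(−2400/2900.0) = 16700 × 0.43710 = 7,299.57 kg.
After the second burn: m = 7,299.57 × exp(−620/2900.0) = 7,299.57 × 0.80752 = 5,894.55 kg.
Total propellant = m₀ − m_final = 16700 − 5,894.55 = 10,805.45 kg.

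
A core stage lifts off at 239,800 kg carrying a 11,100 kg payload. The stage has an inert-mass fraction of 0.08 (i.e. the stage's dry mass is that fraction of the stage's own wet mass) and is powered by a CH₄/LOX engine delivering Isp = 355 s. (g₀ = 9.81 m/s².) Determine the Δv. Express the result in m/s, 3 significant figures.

Δv ≈ 7310 m/s

Stage wet mass = m₀ − payload = 239,800 − 11,100 = 228,700 kg.
Stage dry mass = ε × stage wet mass = 0.08 × 228,700 = 18,296 kg.
Burnout mass m_f = stage dry + payload = 18,296 + 11,100 = 29,396 kg.
v_e = Isp · g₀ = 355 × 9.81 = 3482.6 m/s.
From the ideal rocket equation, Δv = v_e · ln(239,800/29,396) = 3482.6 × ln(8.158) = 3482.6 × 2.0989 ≈ 7310 m/s.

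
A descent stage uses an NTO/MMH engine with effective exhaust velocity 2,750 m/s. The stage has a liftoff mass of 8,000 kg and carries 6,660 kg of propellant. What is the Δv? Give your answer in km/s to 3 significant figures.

Δv ≈ 4.91 km/s

m_f = m₀ − m_prop = 8,000 − 6,660 = 1,340 kg.
Δv = v_e · ln(m₀/m_f) = 2750.0 × ln(5.97) = 2750.0 × 1.7868 ≈ 4913.6 m/s.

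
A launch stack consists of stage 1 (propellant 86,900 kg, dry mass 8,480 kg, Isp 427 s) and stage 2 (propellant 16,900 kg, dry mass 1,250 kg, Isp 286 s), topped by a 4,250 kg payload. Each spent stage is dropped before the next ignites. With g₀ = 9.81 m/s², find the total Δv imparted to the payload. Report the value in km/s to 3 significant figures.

Δv ≈ 9.55 km/s

Ignition mass of stage 1 = 86,900+8,480 + 16,900+1,250 + 4,250 = 117,780 kg.
Stage 1: m₀ = 117,780 kg, m_f = 117,780 − 86,900 = 30,880 kg; Δv = 427×9.81×ln(3.814) = 4188.9×1.3387 ≈ 5608 m/s.
Stage 2: m₀ = 22,400 kg, m_f = 22,400 − 16,900 = 5,500 kg; Δv = 286×9.81×ln(4.073) = 2805.7×1.4043 ≈ 3940 m/s.
Total Δv = 5608 + 3940 = 9548 m/s.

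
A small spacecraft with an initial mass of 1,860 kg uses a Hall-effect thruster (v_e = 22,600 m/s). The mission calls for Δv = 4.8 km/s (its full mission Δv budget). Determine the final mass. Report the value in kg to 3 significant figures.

final mass ≈ 1500 kg

By the Tsiolkovsky rocket equation, m₀/m_f = exp(Δv / v_e) = exp(4800 / 22600.0) = exp(0.2124) = 1.2366.
m_f = m₀ / 1.2366 = 1,860 / 1.2366 = 1,504.12 kg.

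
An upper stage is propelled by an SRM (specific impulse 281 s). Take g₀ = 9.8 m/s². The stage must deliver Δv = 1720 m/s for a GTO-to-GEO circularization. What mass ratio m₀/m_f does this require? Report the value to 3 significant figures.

v_e = Isp · g₀ = 281 × 9.8 = 2753.8 m/s.
Using Δv = v_e ln(m₀/m_f): m₀/m_f = exp(Δv / v_e) = exp(1720 / 2753.8) = exp(0.6246) = 1.8675.

mass ratio ≈ 1.87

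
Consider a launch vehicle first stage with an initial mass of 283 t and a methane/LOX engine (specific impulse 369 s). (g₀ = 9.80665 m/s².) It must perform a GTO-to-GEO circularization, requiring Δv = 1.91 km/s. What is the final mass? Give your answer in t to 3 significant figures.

v_e = Isp · g₀ = 369 × 9.80665 = 3618.7 m/s.
m₀/m_f = exp(Δv / v_e) = exp(1910 / 3618.7) = exp(0.5278) = 1.6952.
m_f = m₀ / 1.6952 = 283 / 1.6952 = 166.942 t.

final mass ≈ 167 t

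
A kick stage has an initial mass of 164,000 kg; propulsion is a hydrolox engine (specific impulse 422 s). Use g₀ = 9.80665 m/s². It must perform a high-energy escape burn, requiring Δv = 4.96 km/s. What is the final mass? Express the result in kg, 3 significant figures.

final mass ≈ 49500 kg

v_e = Isp · g₀ = 422 × 9.80665 = 4138.4 m/s.
Rocket equation: m₀/m_f = exp(Δv / v_e) = exp(4960 / 4138.4) = exp(1.1985) = 3.3152.
m_f = m₀ / 3.3152 = 164,000 / 3.3152 = 49,469.1 kg.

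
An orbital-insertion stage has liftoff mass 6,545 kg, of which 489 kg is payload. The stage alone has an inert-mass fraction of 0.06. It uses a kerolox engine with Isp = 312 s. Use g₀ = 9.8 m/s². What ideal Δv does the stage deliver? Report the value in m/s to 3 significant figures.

Stage wet mass = m₀ − payload = 6,545 − 489 = 6,056 kg.
Stage dry mass = ε × stage wet mass = 0.06 × 6,056 = 363.36 kg.
Burnout mass m_f = stage dry + payload = 363.36 + 489 = 852.36 kg.
v_e = Isp · g₀ = 312 × 9.8 = 3057.6 m/s.
Rocket equation: Δv = v_e · ln(6,545/852.36) = 3057.6 × ln(7.679) = 3057.6 × 2.0384 ≈ 6233 m/s.

Δv ≈ 6230 m/s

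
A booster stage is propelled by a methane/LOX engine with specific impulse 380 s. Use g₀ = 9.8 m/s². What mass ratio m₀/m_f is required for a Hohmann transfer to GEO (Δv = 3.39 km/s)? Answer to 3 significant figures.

v_e = Isp · g₀ = 380 × 9.8 = 3724.0 m/s.
m₀/m_f = exp(Δv / v_e) = exp(3390 / 3724.0) = exp(0.9103) = 2.4851.

mass ratio ≈ 2.49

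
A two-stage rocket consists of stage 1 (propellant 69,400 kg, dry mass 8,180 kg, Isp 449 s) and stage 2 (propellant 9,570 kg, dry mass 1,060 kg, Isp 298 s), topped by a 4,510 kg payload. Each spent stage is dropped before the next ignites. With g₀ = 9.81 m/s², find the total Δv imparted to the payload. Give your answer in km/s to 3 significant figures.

Δv ≈ 9.00 km/s

Ignition mass of stage 1 = 69,400+8,180 + 9,570+1,060 + 4,510 = 92,720 kg.
Stage 1: m₀ = 92,720 kg, m_f = 92,720 − 69,400 = 23,320 kg; Δv = 449×9.81×ln(3.976) = 4404.7×1.3803 ≈ 6080 m/s.
Stage 2: m₀ = 15,140 kg, m_f = 15,140 − 9,570 = 5,570 kg; Δv = 298×9.81×ln(2.718) = 2923.4×0.9999 ≈ 2923 m/s.
Total Δv = 6080 + 2923 = 9003 m/s.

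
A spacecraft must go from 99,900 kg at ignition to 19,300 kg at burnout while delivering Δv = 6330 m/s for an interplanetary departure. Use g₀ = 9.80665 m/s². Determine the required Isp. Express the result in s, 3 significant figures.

Isp ≈ 393 s

ln(m₀/m_f) = ln(99900/19300) = ln(5.176) = 1.6441.
Using Δv = v_e ln(m₀/m_f): v_e = Δv / ln(m₀/m_f) = 6330 / 1.6441 = 3850.2 m/s.
Isp = v_e / g₀ = 3850.2 / 9.80665 = 392.6 s.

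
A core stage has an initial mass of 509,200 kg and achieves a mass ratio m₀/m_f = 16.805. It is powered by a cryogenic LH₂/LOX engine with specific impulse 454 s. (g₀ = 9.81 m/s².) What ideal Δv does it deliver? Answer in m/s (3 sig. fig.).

Δv ≈ 12600 m/s

v_e = Isp · g₀ = 454 × 9.81 = 4453.7 m/s.
From the ideal rocket equation, Δv = v_e · ln(16.805) = 4453.7 × 2.8217 ≈ 12567.0 m/s.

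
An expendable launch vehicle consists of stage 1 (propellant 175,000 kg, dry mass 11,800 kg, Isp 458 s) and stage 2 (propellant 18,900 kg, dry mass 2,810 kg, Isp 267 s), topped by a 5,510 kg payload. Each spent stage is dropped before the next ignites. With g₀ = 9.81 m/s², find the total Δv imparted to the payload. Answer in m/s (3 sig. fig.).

Δv ≈ 10800 m/s

Ignition mass of stage 1 = 175,000+11,800 + 18,900+2,810 + 5,510 = 214,020 kg.
Stage 1: m₀ = 214,020 kg, m_f = 214,020 − 175,000 = 39,020 kg; Δv = 458×9.81×ln(5.485) = 4493.0×1.7020 ≈ 7647 m/s.
Stage 2: m₀ = 27,220 kg, m_f = 27,220 − 18,900 = 8,320 kg; Δv = 267×9.81×ln(3.272) = 2619.3×1.1853 ≈ 3105 m/s.
Total Δv = 7647 + 3105 = 10752 m/s.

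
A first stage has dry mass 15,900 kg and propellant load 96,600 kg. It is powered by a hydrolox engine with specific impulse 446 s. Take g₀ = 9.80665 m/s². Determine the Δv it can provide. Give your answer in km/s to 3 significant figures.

v_e = Isp · g₀ = 446 × 9.80665 = 4373.8 m/s.
m₀ = m_dry + m_prop = 15,900 + 96,600 = 112,500 kg.
Δv = v_e · ln(m₀/m_f) = 4373.8 × ln(7.075) = 4373.8 × 1.9566 ≈ 8557.9 m/s.

Δv ≈ 8.56 km/s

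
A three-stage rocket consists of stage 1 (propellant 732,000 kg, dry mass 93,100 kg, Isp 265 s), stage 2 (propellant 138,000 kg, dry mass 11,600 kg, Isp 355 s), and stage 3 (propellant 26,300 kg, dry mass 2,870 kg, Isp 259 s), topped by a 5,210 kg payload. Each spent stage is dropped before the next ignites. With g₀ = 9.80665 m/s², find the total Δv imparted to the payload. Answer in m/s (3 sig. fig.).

Δv ≈ 11900 m/s

Ignition mass of stage 1 = 732,000+93,100 + 138,000+11,600 + 26,300+2,870 + 5,210 = 1,009,080 kg.
Stage 1: m₀ = 1,009,080 kg, m_f = 1,009,080 − 732,000 = 277,080 kg; Δv = 265×9.80665×ln(3.642) = 2598.8×1.2925 ≈ 3359 m/s.
Stage 2: m₀ = 183,980 kg, m_f = 183,980 − 138,000 = 45,980 kg; Δv = 355×9.80665×ln(4.001) = 3481.4×1.3866 ≈ 4827 m/s.
Stage 3: m₀ = 34,380 kg, m_f = 34,380 − 26,300 = 8,080 kg; Δv = 259×9.80665×ln(4.255) = 2539.9×1.4481 ≈ 3678 m/s.
Total Δv = 3359 + 4827 + 3678 = 11864 m/s.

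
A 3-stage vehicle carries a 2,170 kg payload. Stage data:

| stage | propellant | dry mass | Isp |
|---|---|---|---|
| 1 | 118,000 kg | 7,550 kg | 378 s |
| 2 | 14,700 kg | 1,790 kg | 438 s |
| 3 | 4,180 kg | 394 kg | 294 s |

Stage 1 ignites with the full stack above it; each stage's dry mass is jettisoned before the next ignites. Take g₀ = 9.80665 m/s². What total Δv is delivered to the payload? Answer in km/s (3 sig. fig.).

Ignition mass of stage 1 = 118,000+7,550 + 14,700+1,790 + 4,180+394 + 2,170 = 148,784 kg.
Stage 1: m₀ = 148,784 kg, m_f = 148,784 − 118,000 = 30,784 kg; Δv = 378×9.80665×ln(4.833) = 3706.9×1.5755 ≈ 5840 m/s.
Stage 2: m₀ = 23,234 kg, m_f = 23,234 − 14,700 = 8,534 kg; Δv = 438×9.80665×ln(2.723) = 4295.3×1.0016 ≈ 4302 m/s.
Stage 3: m₀ = 6,744 kg, m_f = 6,744 − 4,180 = 2,564 kg; Δv = 294×9.80665×ln(2.63) = 2883.2×0.9671 ≈ 2788 m/s.
Total Δv = 5840 + 4302 + 2788 = 12930 m/s.

Δv ≈ 12.9 km/s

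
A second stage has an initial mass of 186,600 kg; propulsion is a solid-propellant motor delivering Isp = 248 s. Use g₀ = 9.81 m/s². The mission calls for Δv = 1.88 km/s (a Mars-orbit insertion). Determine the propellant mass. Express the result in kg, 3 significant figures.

propellant mass ≈ 100000 kg

v_e = Isp · g₀ = 248 × 9.81 = 2432.9 m/s.
Rocket equation: m₀/m_f = exp(Δv / v_e) = exp(1880 / 2432.9) = exp(0.7727) = 2.1657.
m_f = 186,600 / 2.1657 = 86,161.5 kg, so propellant = m₀ − m_f = 186,600 − 86,161.5 = 100,438.5 kg.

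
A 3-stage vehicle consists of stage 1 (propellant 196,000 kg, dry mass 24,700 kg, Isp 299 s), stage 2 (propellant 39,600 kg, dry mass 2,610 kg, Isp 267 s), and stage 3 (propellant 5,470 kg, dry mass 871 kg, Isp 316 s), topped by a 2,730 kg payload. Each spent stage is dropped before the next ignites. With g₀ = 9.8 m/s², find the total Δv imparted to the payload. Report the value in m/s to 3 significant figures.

Δv ≈ 10500 m/s

Ignition mass of stage 1 = 196,000+24,700 + 39,600+2,610 + 5,470+871 + 2,730 = 271,981 kg.
Stage 1: m₀ = 271,981 kg, m_f = 271,981 − 196,000 = 75,981 kg; Δv = 299×9.8×ln(3.58) = 2930.2×1.2752 ≈ 3737 m/s.
Stage 2: m₀ = 51,281 kg, m_f = 51,281 − 39,600 = 11,681 kg; Δv = 267×9.8×ln(4.39) = 2616.6×1.4794 ≈ 3871 m/s.
Stage 3: m₀ = 9,071 kg, m_f = 9,071 − 5,470 = 3,601 kg; Δv = 316×9.8×ln(2.519) = 3096.8×0.9239 ≈ 2861 m/s.
Total Δv = 3737 + 3871 + 2861 = 10469 m/s.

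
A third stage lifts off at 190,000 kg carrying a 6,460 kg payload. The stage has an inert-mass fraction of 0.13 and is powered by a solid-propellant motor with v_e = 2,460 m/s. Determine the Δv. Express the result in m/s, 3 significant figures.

Stage wet mass = m₀ − payload = 190,000 − 6,460 = 183,540 kg.
Stage dry mass = ε × stage wet mass = 0.13 × 183,540 = 23,860.2 kg.
Burnout mass m_f = stage dry + payload = 23,860.2 + 6,460 = 30,320.2 kg.
Using Δv = v_e ln(m₀/m_f): Δv = v_e · ln(190,000/30,320.2) = 2460.0 × ln(6.266) = 2460.0 × 1.8352 ≈ 4515 m/s.

Δv ≈ 4510 m/s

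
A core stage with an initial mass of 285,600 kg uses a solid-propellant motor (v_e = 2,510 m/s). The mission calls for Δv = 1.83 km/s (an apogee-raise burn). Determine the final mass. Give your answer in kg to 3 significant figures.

Using Δv = v_e ln(m₀/m_f): m₀/m_f = exp(Δv / v_e) = exp(1830 / 2510.0) = exp(0.7291) = 2.0732.
m_f = m₀ / 2.0732 = 285,600 / 2.0732 = 137,758 kg.

final mass ≈ 138000 kg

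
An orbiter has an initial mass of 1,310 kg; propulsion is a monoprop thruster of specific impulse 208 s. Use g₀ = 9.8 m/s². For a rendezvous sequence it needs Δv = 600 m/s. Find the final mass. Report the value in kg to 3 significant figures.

final mass ≈ 976 kg

v_e = Isp · g₀ = 208 × 9.8 = 2038.4 m/s.
Using Δv = v_e ln(m₀/m_f): m₀/m_f = exp(Δv / v_e) = exp(600 / 2038.4) = exp(0.2943) = 1.3423.
m_f = m₀ / 1.3423 = 1,310 / 1.3423 = 975.937 kg.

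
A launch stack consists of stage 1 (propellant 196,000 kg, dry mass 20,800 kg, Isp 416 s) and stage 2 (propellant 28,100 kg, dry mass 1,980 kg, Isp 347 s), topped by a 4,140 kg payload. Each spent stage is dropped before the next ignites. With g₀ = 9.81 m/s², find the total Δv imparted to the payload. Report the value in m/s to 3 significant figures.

Δv ≈ 12100 m/s

Ignition mass of stage 1 = 196,000+20,800 + 28,100+1,980 + 4,140 = 251,020 kg.
Stage 1: m₀ = 251,020 kg, m_f = 251,020 − 196,000 = 55,020 kg; Δv = 416×9.81×ln(4.562) = 4081.0×1.5178 ≈ 6194 m/s.
Stage 2: m₀ = 34,220 kg, m_f = 34,220 − 28,100 = 6,120 kg; Δv = 347×9.81×ln(5.592) = 3404.1×1.7212 ≈ 5859 m/s.
Total Δv = 6194 + 5859 = 12053 m/s.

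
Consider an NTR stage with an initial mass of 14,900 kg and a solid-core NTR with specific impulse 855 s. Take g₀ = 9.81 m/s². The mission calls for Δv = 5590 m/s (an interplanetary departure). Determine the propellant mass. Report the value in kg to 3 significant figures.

v_e = Isp · g₀ = 855 × 9.81 = 8387.6 m/s.
m₀/m_f = exp(Δv / v_e) = exp(5590 / 8387.6) = exp(0.6665) = 1.9473.
m_f = 14,900 / 1.9473 = 7,651.62 kg, so propellant = m₀ − m_f = 14,900 − 7,651.62 = 7,248.38 kg.

propellant mass ≈ 7250 kg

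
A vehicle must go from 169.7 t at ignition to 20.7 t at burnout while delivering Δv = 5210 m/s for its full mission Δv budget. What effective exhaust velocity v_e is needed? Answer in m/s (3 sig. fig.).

v_e ≈ 2480 m/s

ln(m₀/m_f) = ln(169700/20700) = ln(8.198) = 2.1039.
v_e = Δv / ln(m₀/m_f) = 5210 / 2.1039 = 2476.4 m/s.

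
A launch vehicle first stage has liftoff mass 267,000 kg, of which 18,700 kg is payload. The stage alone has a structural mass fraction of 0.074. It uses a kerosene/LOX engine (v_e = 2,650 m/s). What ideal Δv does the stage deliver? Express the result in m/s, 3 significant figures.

Δv ≈ 5230 m/s

Stage wet mass = m₀ − payload = 267,000 − 18,700 = 248,300 kg.
Stage dry mass = ε × stage wet mass = 0.074 × 248,300 = 18,374.2 kg.
Burnout mass m_f = stage dry + payload = 18,374.2 + 18,700 = 37,074.2 kg.
Δv = v_e · ln(267,000/37,074.2) = 2650.0 × ln(7.202) = 2650.0 × 1.9743 ≈ 5232 m/s.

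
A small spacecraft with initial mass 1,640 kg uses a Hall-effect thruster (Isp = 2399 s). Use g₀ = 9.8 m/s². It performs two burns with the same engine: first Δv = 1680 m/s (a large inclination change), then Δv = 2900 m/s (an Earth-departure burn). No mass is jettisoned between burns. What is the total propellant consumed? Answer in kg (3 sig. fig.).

total propellant consumed ≈ 290 kg

v_e = Isp · g₀ = 2399 × 9.8 = 23510.2 m/s.
After the first burn: m = 1640 × exp(−1680/23510.2) = 1640 × 0.93104 = 1,526.91 kg.
After the second burn: m = 1,526.91 × exp(−2900/23510.2) = 1,526.91 × 0.88395 = 1,349.71 kg.
Total propellant = m₀ − m_final = 1640 − 1,349.71 = 290.29 kg.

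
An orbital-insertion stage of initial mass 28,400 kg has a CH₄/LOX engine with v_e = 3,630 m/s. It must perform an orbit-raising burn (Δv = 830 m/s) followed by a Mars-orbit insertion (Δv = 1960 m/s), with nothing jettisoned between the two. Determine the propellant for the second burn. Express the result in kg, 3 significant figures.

propellant for the second burn ≈ 9430 kg

After the first burn: m = 28400 × exp(−830/3630.0) = 28400 × 0.79561 = 22,595.3 kg.
After the second burn: m = 22,595.3 × exp(−1960/3630.0) = 22,595.3 × 0.58278 = 13,168.1 kg.
Second-burn propellant = 22,595.3 − 13,168.1 = 9,427.2 kg.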